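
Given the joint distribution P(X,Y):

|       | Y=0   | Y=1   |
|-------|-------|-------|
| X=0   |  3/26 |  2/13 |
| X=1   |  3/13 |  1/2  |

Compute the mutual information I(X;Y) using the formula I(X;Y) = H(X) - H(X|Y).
0.0078 bits

I(X;Y) = H(X) - H(X|Y)

Marginal of X (row sums):
  P(X=0) = 3/26 + 2/13 = 7/26
  P(X=1) = 3/13 + 1/2 = 19/26
H(X) = -[(7/26)·log₂(7/26) + (19/26)·log₂(19/26)]
  = 0.509677 + 0.330682 = 0.84036 bits

Marginal of Y (column sums):
  P(Y=0) = 3/26 + 3/13 = 9/26
  P(Y=1) = 2/13 + 1/2 = 17/26
H(X|Y) = Σ_y P(y)·H(X|Y=y):
  Y=0: P(Y=0) = 9/26, P(X|Y=0) = (1/3, 2/3) → H(X|Y=0) = 0.918296
  Y=1: P(Y=1) = 17/26, P(X|Y=1) = (4/17, 13/17) → H(X|Y=1) = 0.787127
H(X|Y) = (9/26)·0.918296 + (17/26)·0.787127 = 0.83253 bits

I(X;Y) = H(X) - H(X|Y) = 0.84036 - 0.83253 = 0.0078 bits

Cross-check via I(X;Y) = H(X) + H(Y) - H(X,Y): computing H(Y) from the column sums and H(X,Y) from the 4 cells in the same way gives H(Y) = 0.93059 bits and H(X,Y) = 1.76312 bits, so
I(X;Y) = 0.84036 + 0.93059 - 1.76312 = 0.0078 bits ✓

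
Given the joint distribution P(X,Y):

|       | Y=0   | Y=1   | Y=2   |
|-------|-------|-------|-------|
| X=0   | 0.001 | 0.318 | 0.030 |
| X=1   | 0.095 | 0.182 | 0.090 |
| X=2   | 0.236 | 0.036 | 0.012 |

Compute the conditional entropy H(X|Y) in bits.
1.1148 bits

H(X|Y) = H(X,Y) - H(Y)

H(X,Y) = -Σ_{x,y} P(x,y) log₂ P(x,y). Per-cell terms -P(x,y)·log₂P(x,y):
  X=0: 0.00997, 0.52562, 0.15177
  X=1: 0.32261, 0.44735, 0.31265
  X=2: 0.49162, 0.17265, 0.07657
Sum of the 9 terms: H(X,Y) = 2.5108 bits

Marginal of Y (column sums):
  P(Y=0) = 0.001 + 0.095 + 0.236 = 0.332
  P(Y=1) = 0.318 + 0.182 + 0.036 = 0.536
  P(Y=2) = 0.030 + 0.090 + 0.012 = 0.132
H(Y) = -[0.332·log₂(0.332) + 0.536·log₂(0.536) + 0.132·log₂(0.132)]
  = 0.52813 + 0.48224 + 0.38562 = 1.3960 bits

H(X|Y) = H(X,Y) - H(Y) = 2.5108 - 1.3960 = 1.1148 bits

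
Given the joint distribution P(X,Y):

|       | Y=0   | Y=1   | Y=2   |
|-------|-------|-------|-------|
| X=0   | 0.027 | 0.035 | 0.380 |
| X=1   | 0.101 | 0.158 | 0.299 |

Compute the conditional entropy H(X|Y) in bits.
0.8990 bits

H(X|Y) = H(X,Y) - H(Y)

H(X,Y) = -Σ_{x,y} P(x,y) log₂ P(x,y). Per-cell terms -P(x,y)·log₂P(x,y):
  X=0: 0.14069, 0.16928, 0.53045
  X=1: 0.33406, 0.42060, 0.52079
Sum of the 6 terms: H(X,Y) = 2.1159 bits

Marginal of Y (column sums):
  P(Y=0) = 0.027 + 0.101 = 0.128
  P(Y=1) = 0.035 + 0.158 = 0.193
  P(Y=2) = 0.380 + 0.299 = 0.679
H(Y) = -[0.128·log₂(0.128) + 0.193·log₂(0.193) + 0.679·log₂(0.679)]
  = 0.37962 + 0.45805 + 0.37923 = 1.2169 bits

H(X|Y) = H(X,Y) - H(Y) = 2.1159 - 1.2169 = 0.8990 bits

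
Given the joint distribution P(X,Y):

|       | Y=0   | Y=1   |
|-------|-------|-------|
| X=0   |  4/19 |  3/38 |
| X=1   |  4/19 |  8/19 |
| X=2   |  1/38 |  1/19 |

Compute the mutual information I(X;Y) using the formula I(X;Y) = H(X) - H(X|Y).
0.0948 bits

I(X;Y) = H(X) - H(X|Y)

Marginal of X (row sums):
  P(X=0) = 4/19 + 3/38 = 11/38
  P(X=1) = 4/19 + 8/19 = 12/19
  P(X=2) = 1/38 + 1/19 = 3/38
H(X) = -[(11/38)·log₂(11/38) + (12/19)·log₂(12/19) + (3/38)·log₂(3/38)]
  = 0.5177 + 0.4187 + 0.2892 = 1.2256 bits

Marginal of Y (column sums):
  P(Y=0) = 4/19 + 4/19 + 1/38 = 17/38
  P(Y=1) = 3/38 + 8/19 + 1/19 = 21/38
H(X|Y) = Σ_y P(y)·H(X|Y=y):
  Y=0: P(Y=0) = 17/38, P(X|Y=0) = (8/17, 8/17, 1/17) → H(X|Y=0) = 1.2639
  Y=1: P(Y=1) = 21/38, P(X|Y=1) = (1/7, 16/21, 2/21) → H(X|Y=1) = 1.0230
H(X|Y) = (17/38)·1.2639 + (21/38)·1.0230 = 1.1308 bits

I(X;Y) = H(X) - H(X|Y) = 1.2256 - 1.1308 = 0.0948 bits

Cross-check via I(X;Y) = H(X) + H(Y) - H(X,Y): computing H(Y) from the column sums and H(X,Y) from the 6 cells in the same way gives H(Y) = 0.9920 bits and H(X,Y) = 2.1228 bits, so
I(X;Y) = 1.2256 + 0.9920 - 2.1228 = 0.0948 bits ✓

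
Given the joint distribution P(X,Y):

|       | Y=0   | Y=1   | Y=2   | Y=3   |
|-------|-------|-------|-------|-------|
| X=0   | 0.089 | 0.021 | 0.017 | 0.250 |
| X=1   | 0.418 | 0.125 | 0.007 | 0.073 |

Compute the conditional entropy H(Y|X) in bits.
1.2985 bits

H(Y|X) = H(X,Y) - H(X)

H(X,Y) = -Σ_{x,y} P(x,y) log₂ P(x,y). Per-cell terms -P(x,y)·log₂P(x,y):
  X=0: 0.31061, 0.11704, 0.09993, 0.50000
  X=1: 0.52602, 0.37500, 0.05011, 0.27565
Sum of the 8 terms: H(X,Y) = 2.2544 bits

Marginal of X (row sums):
  P(X=0) = 0.089 + 0.021 + 0.017 + 0.250 = 0.377
  P(X=1) = 0.418 + 0.125 + 0.007 + 0.073 = 0.623
H(X) = -[0.377·log₂(0.377) + 0.623·log₂(0.623)]
  = 0.53058 + 0.42532 = 0.9559 bits

H(Y|X) = H(X,Y) - H(X) = 2.2544 - 0.9559 = 1.2985 bits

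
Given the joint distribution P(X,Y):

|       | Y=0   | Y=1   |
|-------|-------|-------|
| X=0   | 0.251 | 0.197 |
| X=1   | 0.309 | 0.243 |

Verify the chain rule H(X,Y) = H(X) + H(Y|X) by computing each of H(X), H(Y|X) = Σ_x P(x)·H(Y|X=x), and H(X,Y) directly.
H(X) = 0.9922 bits, H(Y|X) = 0.9896 bits, H(X,Y) = 1.9818 bits

Marginal of X (row sums):
  P(X=0) = 0.251 + 0.197 = 0.448
  P(X=1) = 0.309 + 0.243 = 0.552
H(X) = -[0.448·log₂(0.448) + 0.552·log₂(0.552)]
  = 0.5190 + 0.4732 = 0.9922 bits

H(Y|X) = Σ_x P(x)·H(Y|X=x):
  X=0: P(X=0) = 0.448, P(Y|X=0) = (251/448, 197/448) → H(Y|X=0) = 0.9895
  X=1: P(X=1) = 0.552, P(Y|X=1) = (103/184, 81/184) → H(Y|X=1) = 0.9897
H(Y|X) = 0.448·0.9895 + 0.552·0.9897 = 0.9896 bits

H(X,Y) = -Σ_{x,y} P(x,y) log₂ P(x,y). Per-cell terms -P(x,y)·log₂P(x,y):
  X=0: 0.5006, 0.4617
  X=1: 0.5235, 0.4960
Sum of the 4 terms: H(X,Y) = 1.9818 bits

Chain rule check:
  H(X) + H(Y|X) = 0.9922 + 0.9896 = 1.9818 bits
  H(X,Y) = 1.9818 bits
✓ Chain rule verified.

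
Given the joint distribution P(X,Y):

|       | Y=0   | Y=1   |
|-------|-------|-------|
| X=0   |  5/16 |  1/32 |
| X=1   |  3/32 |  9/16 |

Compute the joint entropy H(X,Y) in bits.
1.4677 bits

H(X,Y) = -Σ_{x,y} P(x,y) log₂ P(x,y). Per-cell terms -P(x,y)·log₂P(x,y):
  X=0: 0.5244, 0.1562
  X=1: 0.3202, 0.4669
Sum of the 4 terms: H(X,Y) = 1.4677 bits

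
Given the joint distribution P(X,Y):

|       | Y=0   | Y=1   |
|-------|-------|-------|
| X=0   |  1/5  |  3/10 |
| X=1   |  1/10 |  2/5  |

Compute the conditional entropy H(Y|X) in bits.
0.8464 bits

H(Y|X) = H(X,Y) - H(X)

H(X,Y) = -Σ_{x,y} P(x,y) log₂ P(x,y). Per-cell terms -P(x,y)·log₂P(x,y):
  X=0: 0.46439, 0.52109
  X=1: 0.33219, 0.52877
Sum of the 4 terms: H(X,Y) = 1.8464 bits

Marginal of X (row sums):
  P(X=0) = 1/5 + 3/10 = 1/2
  P(X=1) = 1/10 + 2/5 = 1/2
H(X) = -[(1/2)·log₂(1/2) + (1/2)·log₂(1/2)]
  = 0.50000 + 0.50000 = 1.0000 bits

H(Y|X) = H(X,Y) - H(X) = 1.8464 - 1.0000 = 0.8464 bits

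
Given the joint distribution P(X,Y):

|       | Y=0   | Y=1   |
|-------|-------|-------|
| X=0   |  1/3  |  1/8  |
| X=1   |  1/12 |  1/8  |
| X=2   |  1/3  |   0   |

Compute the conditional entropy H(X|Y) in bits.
1.2941 bits

H(X|Y) = H(X,Y) - H(Y)

H(X,Y) = -Σ_{x,y} P(x,y) log₂ P(x,y). Per-cell terms -P(x,y)·log₂P(x,y):
  X=0: 0.52832, 0.37500
  X=1: 0.29875, 0.37500
  X=2: 0.52832, 0.00000
  (cells with P = 0 contribute 0)
Sum of the 6 terms: H(X,Y) = 2.1054 bits

Marginal of Y (column sums):
  P(Y=0) = 1/3 + 1/12 + 1/3 = 3/4
  P(Y=1) = 1/8 + 1/8 + 0 = 1/4
H(Y) = -[(3/4)·log₂(3/4) + (1/4)·log₂(1/4)]
  = 0.31128 + 0.50000 = 0.8113 bits

H(X|Y) = H(X,Y) - H(Y) = 2.1054 - 0.8113 = 1.2941 bits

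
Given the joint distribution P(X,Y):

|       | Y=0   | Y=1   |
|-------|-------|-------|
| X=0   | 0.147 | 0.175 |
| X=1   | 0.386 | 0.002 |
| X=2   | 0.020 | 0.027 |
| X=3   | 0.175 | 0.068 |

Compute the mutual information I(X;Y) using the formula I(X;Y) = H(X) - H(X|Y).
0.2519 bits

I(X;Y) = H(X) - H(X|Y)

Marginal of X (row sums):
  P(X=0) = 0.147 + 0.175 = 0.322
  P(X=1) = 0.386 + 0.002 = 0.388
  P(X=2) = 0.020 + 0.027 = 0.047
  P(X=3) = 0.175 + 0.068 = 0.243
H(X) = -[0.322·log₂(0.322) + 0.388·log₂(0.388) + 0.047·log₂(0.047) + 0.243·log₂(0.243)]
  = 0.526427 + 0.529958 + 0.207326 + 0.495956 = 1.75967 bits

Marginal of Y (column sums):
  P(Y=0) = 0.147 + 0.386 + 0.020 + 0.175 = 0.728
  P(Y=1) = 0.175 + 0.002 + 0.027 + 0.068 = 0.272
H(X|Y) = Σ_y P(y)·H(X|Y=y):
  Y=0: P(Y=0) = 0.728, P(X|Y=0) = (21/104, 193/364, 5/182, 25/104) → H(X|Y=0) = 1.588233
  Y=1: P(Y=1) = 0.272, P(X|Y=1) = (175/272, 1/136, 27/272, 1/4) → H(X|Y=1) = 1.292274
H(X|Y) = 0.728·1.588233 + 0.272·1.292274 = 1.50773 bits

I(X;Y) = H(X) - H(X|Y) = 1.75967 - 1.50773 = 0.2519 bits

Cross-check via I(X;Y) = H(X) + H(Y) - H(X,Y): computing H(Y) from the column sums and H(X,Y) from the 8 cells in the same way gives H(Y) = 0.84432 bits and H(X,Y) = 2.35205 bits, so
I(X;Y) = 1.75967 + 0.84432 - 2.35205 = 0.2519 bits ✓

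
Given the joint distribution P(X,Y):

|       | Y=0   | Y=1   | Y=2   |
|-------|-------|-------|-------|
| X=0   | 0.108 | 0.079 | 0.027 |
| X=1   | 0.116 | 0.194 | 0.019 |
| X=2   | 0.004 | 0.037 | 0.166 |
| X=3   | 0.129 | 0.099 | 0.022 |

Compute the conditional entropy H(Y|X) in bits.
1.2014 bits

H(Y|X) = H(X,Y) - H(X)

H(X,Y) = -Σ_{x,y} P(x,y) log₂ P(x,y). Per-cell terms -P(x,y)·log₂P(x,y):
  X=0: 0.34678, 0.28930, 0.14069
  X=1: 0.36051, 0.45898, 0.10864
  X=2: 0.03186, 0.17598, 0.43006
  X=3: 0.38114, 0.33031, 0.12114
Sum of the 12 terms: H(X,Y) = 3.1754 bits

Marginal of X (row sums):
  P(X=0) = 0.108 + 0.079 + 0.027 = 0.214
  P(X=1) = 0.116 + 0.194 + 0.019 = 0.329
  P(X=2) = 0.004 + 0.037 + 0.166 = 0.207
  P(X=3) = 0.129 + 0.099 + 0.022 = 0.250
H(X) = -[0.214·log₂(0.214) + 0.329·log₂(0.329) + 0.207·log₂(0.207) + 0.250·log₂(0.250)]
  = 0.47600 + 0.52766 + 0.47037 + 0.50000 = 1.9740 bits

H(Y|X) = H(X,Y) - H(X) = 3.1754 - 1.9740 = 1.2014 bits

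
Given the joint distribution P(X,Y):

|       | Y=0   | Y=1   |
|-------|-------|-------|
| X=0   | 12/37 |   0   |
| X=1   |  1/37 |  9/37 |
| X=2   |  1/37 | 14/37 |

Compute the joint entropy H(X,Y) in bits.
1.8351 bits

H(X,Y) = -Σ_{x,y} P(x,y) log₂ P(x,y). Per-cell terms -P(x,y)·log₂P(x,y):
  X=0: 0.5269, 0.0000
  X=1: 0.1408, 0.4961
  X=2: 0.1408, 0.5305
  (cells with P = 0 contribute 0)
Sum of the 6 terms: H(X,Y) = 1.8351 bits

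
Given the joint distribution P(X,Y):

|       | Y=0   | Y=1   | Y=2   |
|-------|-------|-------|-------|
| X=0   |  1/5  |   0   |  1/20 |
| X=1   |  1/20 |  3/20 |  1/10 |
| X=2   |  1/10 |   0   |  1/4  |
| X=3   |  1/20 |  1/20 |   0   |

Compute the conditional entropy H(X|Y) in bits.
1.3818 bits

H(X|Y) = H(X,Y) - H(Y)

H(X,Y) = -Σ_{x,y} P(x,y) log₂ P(x,y). Per-cell terms -P(x,y)·log₂P(x,y):
  X=0: 0.46439, 0.00000, 0.21610
  X=1: 0.21610, 0.41054, 0.33219
  X=2: 0.33219, 0.00000, 0.50000
  X=3: 0.21610, 0.21610, 0.00000
  (cells with P = 0 contribute 0)
Sum of the 12 terms: H(X,Y) = 2.9037 bits

Marginal of Y (column sums):
  P(Y=0) = 1/5 + 1/20 + 1/10 + 1/20 = 2/5
  P(Y=1) = 0 + 3/20 + 0 + 1/20 = 1/5
  P(Y=2) = 1/20 + 1/10 + 1/4 + 0 = 2/5
H(Y) = -[(2/5)·log₂(2/5) + (1/5)·log₂(1/5) + (2/5)·log₂(2/5)]
  = 0.52877 + 0.46439 + 0.52877 = 1.5219 bits

H(X|Y) = H(X,Y) - H(Y) = 2.9037 - 1.5219 = 1.3818 bits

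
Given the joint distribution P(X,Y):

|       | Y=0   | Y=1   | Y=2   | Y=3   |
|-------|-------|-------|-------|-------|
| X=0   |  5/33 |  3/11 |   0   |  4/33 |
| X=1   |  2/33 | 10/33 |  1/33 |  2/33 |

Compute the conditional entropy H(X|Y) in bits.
0.9247 bits

H(X|Y) = H(X,Y) - H(Y)

H(X,Y) = -Σ_{x,y} P(x,y) log₂ P(x,y). Per-cell terms -P(x,y)·log₂P(x,y):
  X=0: 0.41249, 0.51122, 0.00000, 0.36902
  X=1: 0.24511, 0.52196, 0.15286, 0.24511
  (cells with P = 0 contribute 0)
Sum of the 8 terms: H(X,Y) = 2.4578 bits

Marginal of Y (column sums):
  P(Y=0) = 5/33 + 2/33 = 7/33
  P(Y=1) = 3/11 + 10/33 = 19/33
  P(Y=2) = 0 + 1/33 = 1/33
  P(Y=3) = 4/33 + 2/33 = 2/11
H(Y) = -[(7/33)·log₂(7/33) + (19/33)·log₂(19/33) + (1/33)·log₂(1/33) + (2/11)·log₂(2/11)]
  = 0.47452 + 0.45857 + 0.15286 + 0.44717 = 1.5331 bits

H(X|Y) = H(X,Y) - H(Y) = 2.4578 - 1.5331 = 0.9247 bits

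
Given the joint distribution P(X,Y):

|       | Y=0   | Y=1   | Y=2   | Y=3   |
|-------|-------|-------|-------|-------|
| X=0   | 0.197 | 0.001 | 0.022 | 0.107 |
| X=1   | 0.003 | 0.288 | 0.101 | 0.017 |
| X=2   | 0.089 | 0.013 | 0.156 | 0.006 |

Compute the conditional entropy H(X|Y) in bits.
0.8330 bits

H(X|Y) = H(X,Y) - H(Y)

H(X,Y) = -Σ_{x,y} P(x,y) log₂ P(x,y). Per-cell terms -P(x,y)·log₂P(x,y):
  X=0: 0.4617153, 0.0099658, 0.1211398, 0.3450020
  X=1: 0.0251425, 0.5172075, 0.3340649, 0.0999315
  X=2: 0.3106145, 0.0814495, 0.4181396, 0.0442849
Sum of the 12 terms: H(X,Y) = 2.768658 bits

Marginal of Y (column sums):
  P(Y=0) = 0.197 + 0.003 + 0.089 = 0.289
  P(Y=1) = 0.001 + 0.288 + 0.013 = 0.302
  P(Y=2) = 0.022 + 0.101 + 0.156 = 0.279
  P(Y=3) = 0.107 + 0.017 + 0.006 = 0.130
H(Y) = -[0.289·log₂(0.289) + 0.302·log₂(0.302) + 0.279·log₂(0.279) + 0.130·log₂(0.130)]
  = 0.5175581 + 0.5216686 + 0.5138240 + 0.3826441 = 1.935695 bits

H(X|Y) = H(X,Y) - H(Y) = 2.768658 - 1.935695 = 0.8330 bits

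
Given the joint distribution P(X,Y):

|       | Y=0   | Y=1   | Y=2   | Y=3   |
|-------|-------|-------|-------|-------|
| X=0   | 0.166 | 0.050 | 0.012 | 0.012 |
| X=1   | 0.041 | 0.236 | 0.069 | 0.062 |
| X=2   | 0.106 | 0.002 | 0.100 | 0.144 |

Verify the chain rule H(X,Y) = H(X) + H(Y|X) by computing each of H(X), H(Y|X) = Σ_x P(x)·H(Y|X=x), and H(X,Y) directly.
H(X) = 1.5521 bits, H(Y|X) = 1.5386 bits, H(X,Y) = 3.0907 bits

Marginal of X (row sums):
  P(X=0) = 0.166 + 0.050 + 0.012 + 0.012 = 0.240
  P(X=1) = 0.041 + 0.236 + 0.069 + 0.062 = 0.408
  P(X=2) = 0.106 + 0.002 + 0.100 + 0.144 = 0.352
H(X) = -[0.240·log₂(0.240) + 0.408·log₂(0.408) + 0.352·log₂(0.352)]
  = 0.49413 + 0.52769 + 0.53024 = 1.5521 bits

H(Y|X) = Σ_x P(x)·H(Y|X=x):
  X=0: P(X=0) = 0.240, P(Y|X=0) = (83/120, 5/24, 1/20, 1/20) → H(Y|X=0) = 1.27152
  X=1: P(X=1) = 0.408, P(Y|X=1) = (41/408, 59/102, 23/136, 31/204) → H(Y|X=1) = 1.63661
  X=2: P(X=2) = 0.352, P(Y|X=2) = (53/176, 1/176, 25/88, 9/22) → H(Y|X=2) = 1.60712
H(Y|X) = 0.240·1.27152 + 0.408·1.63661 + 0.352·1.60712 = 1.5386 bits

H(X,Y) = -Σ_{x,y} P(x,y) log₂ P(x,y). Per-cell terms -P(x,y)·log₂P(x,y):
  X=0: 0.43006, 0.21610, 0.07657, 0.07657
  X=1: 0.18894, 0.49162, 0.26615, 0.24872
  X=2: 0.34321, 0.01793, 0.33219, 0.40260
Sum of the 12 terms: H(X,Y) = 3.0907 bits

Chain rule check:
  H(X) + H(Y|X) = 1.5521 + 1.5386 = 3.0907 bits
  H(X,Y) = 3.0907 bits
✓ Chain rule verified.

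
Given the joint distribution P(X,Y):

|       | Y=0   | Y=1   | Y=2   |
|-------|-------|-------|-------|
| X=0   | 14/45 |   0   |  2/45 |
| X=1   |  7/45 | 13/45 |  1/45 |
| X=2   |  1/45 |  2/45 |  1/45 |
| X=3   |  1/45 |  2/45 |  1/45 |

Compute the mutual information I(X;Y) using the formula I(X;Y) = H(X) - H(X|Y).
0.3737 bits

I(X;Y) = H(X) - H(X|Y)

Marginal of X (row sums):
  P(X=0) = 14/45 + 0 + 2/45 = 16/45
  P(X=1) = 7/45 + 13/45 + 1/45 = 7/15
  P(X=2) = 1/45 + 2/45 + 1/45 = 4/45
  P(X=3) = 1/45 + 2/45 + 1/45 = 4/45
H(X) = -[(16/45)·log₂(16/45) + (7/15)·log₂(7/15) + (4/45)·log₂(4/45) + (4/45)·log₂(4/45)]
  = 0.5304 + 0.5131 + 0.3104 + 0.3104 = 1.6643 bits

Marginal of Y (column sums):
  P(Y=0) = 14/45 + 7/45 + 1/45 + 1/45 = 23/45
  P(Y=1) = 0 + 13/45 + 2/45 + 2/45 = 17/45
  P(Y=2) = 2/45 + 1/45 + 1/45 + 1/45 = 1/9
H(X|Y) = Σ_y P(y)·H(X|Y=y):
  Y=0: P(Y=0) = 23/45, P(X|Y=0) = (14/23, 7/23, 1/23, 1/23) → H(X|Y=0) = 1.3516
  Y=1: P(Y=1) = 17/45, P(X|Y=1) = (0, 13/17, 2/17, 2/17) → H(X|Y=1) = 1.0224
  Y=2: P(Y=2) = 1/9, P(X|Y=2) = (2/5, 1/5, 1/5, 1/5) → H(X|Y=2) = 1.9219
H(X|Y) = (23/45)·1.3516 + (17/45)·1.0224 + (1/9)·1.9219 = 1.2906 bits

I(X;Y) = H(X) - H(X|Y) = 1.6643 - 1.2906 = 0.3737 bits

Cross-check via I(X;Y) = H(X) + H(Y) - H(X,Y): computing H(Y) from the column sums and H(X,Y) from the 12 cells in the same way gives H(Y) = 1.3777 bits and H(X,Y) = 2.6683 bits, so
I(X;Y) = 1.6643 + 1.3777 - 2.6683 = 0.3737 bits ✓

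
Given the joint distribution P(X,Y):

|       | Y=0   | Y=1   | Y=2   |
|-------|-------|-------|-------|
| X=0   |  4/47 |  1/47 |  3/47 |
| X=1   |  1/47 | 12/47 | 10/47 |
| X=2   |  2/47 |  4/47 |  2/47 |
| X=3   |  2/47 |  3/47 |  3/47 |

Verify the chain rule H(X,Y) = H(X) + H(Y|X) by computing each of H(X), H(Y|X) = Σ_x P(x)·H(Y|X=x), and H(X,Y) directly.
H(X) = 1.8090 bits, H(Y|X) = 1.3519 bits, H(X,Y) = 3.1609 bits

Marginal of X (row sums):
  P(X=0) = 4/47 + 1/47 + 3/47 = 8/47
  P(X=1) = 1/47 + 12/47 + 10/47 = 23/47
  P(X=2) = 2/47 + 4/47 + 2/47 = 8/47
  P(X=3) = 2/47 + 3/47 + 3/47 = 8/47
H(X) = -[(8/47)·log₂(8/47) + (23/47)·log₂(23/47) + (8/47)·log₂(8/47) + (8/47)·log₂(8/47)]
  = 0.43482 + 0.50455 + 0.43482 + 0.43482 = 1.8090 bits

H(Y|X) = Σ_x P(x)·H(Y|X=x):
  X=0: P(X=0) = 8/47, P(Y|X=0) = (1/2, 1/8, 3/8) → H(Y|X=0) = 1.40564
  X=1: P(X=1) = 23/47, P(Y|X=1) = (1/23, 12/23, 10/23) → H(Y|X=1) = 1.20883
  X=2: P(X=2) = 8/47, P(Y|X=2) = (1/4, 1/2, 1/4) → H(Y|X=2) = 1.50000
  X=3: P(X=3) = 8/47, P(Y|X=3) = (1/4, 3/8, 3/8) → H(Y|X=3) = 1.56128
H(Y|X) = (8/47)·1.40564 + (23/47)·1.20883 + (8/47)·1.50000 + (8/47)·1.56128 = 1.3519 bits

H(X,Y) = -Σ_{x,y} P(x,y) log₂ P(x,y). Per-cell terms -P(x,y)·log₂P(x,y):
  X=0: 0.30252, 0.11818, 0.25338
  X=1: 0.11818, 0.50288, 0.47503
  X=2: 0.19381, 0.30252, 0.19381
  X=3: 0.19381, 0.25338, 0.25338
Sum of the 12 terms: H(X,Y) = 3.1609 bits

Chain rule check:
  H(X) + H(Y|X) = 1.8090 + 1.3519 = 3.1609 bits
  H(X,Y) = 3.1609 bits
✓ Chain rule verified.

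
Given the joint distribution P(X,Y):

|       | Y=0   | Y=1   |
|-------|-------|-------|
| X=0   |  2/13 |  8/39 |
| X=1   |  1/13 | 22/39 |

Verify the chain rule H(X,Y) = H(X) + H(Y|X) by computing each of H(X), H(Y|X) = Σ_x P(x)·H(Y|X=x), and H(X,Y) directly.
H(X) = 0.9418 bits, H(Y|X) = 0.6930 bits, H(X,Y) = 1.6348 bits

Marginal of X (row sums):
  P(X=0) = 2/13 + 8/39 = 14/39
  P(X=1) = 1/13 + 22/39 = 25/39
H(X) = -[(14/39)·log₂(14/39) + (25/39)·log₂(25/39)]
  = 0.5306 + 0.4112 = 0.9418 bits

H(Y|X) = Σ_x P(x)·H(Y|X=x):
  X=0: P(X=0) = 14/39, P(Y|X=0) = (3/7, 4/7) → H(Y|X=0) = 0.9852
  X=1: P(X=1) = 25/39, P(Y|X=1) = (3/25, 22/25) → H(Y|X=1) = 0.5294
H(Y|X) = (14/39)·0.9852 + (25/39)·0.5294 = 0.6930 bits

H(X,Y) = -Σ_{x,y} P(x,y) log₂ P(x,y). Per-cell terms -P(x,y)·log₂P(x,y):
  X=0: 0.4155, 0.4688
  X=1: 0.2846, 0.4659
Sum of the 4 terms: H(X,Y) = 1.6348 bits

Chain rule check:
  H(X) + H(Y|X) = 0.9418 + 0.6930 = 1.6348 bits
  H(X,Y) = 1.6348 bits
✓ Chain rule verified.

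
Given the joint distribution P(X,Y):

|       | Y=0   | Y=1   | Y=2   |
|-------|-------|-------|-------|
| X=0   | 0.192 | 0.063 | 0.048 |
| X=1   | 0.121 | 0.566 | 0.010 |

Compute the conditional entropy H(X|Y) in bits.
0.6351 bits

H(X|Y) = H(X,Y) - H(Y)

H(X,Y) = -Σ_{x,y} P(x,y) log₂ P(x,y). Per-cell terms -P(x,y)·log₂P(x,y):
  X=0: 0.457118, 0.251276, 0.210279
  X=1: 0.368677, 0.464757, 0.066439
Sum of the 6 terms: H(X,Y) = 1.81855 bits

Marginal of Y (column sums):
  P(Y=0) = 0.192 + 0.121 = 0.313
  P(Y=1) = 0.063 + 0.566 = 0.629
  P(Y=2) = 0.048 + 0.010 = 0.058
H(Y) = -[0.313·log₂(0.313) + 0.629·log₂(0.629) + 0.058·log₂(0.058)]
  = 0.524515 + 0.420718 + 0.238253 = 1.18349 bits

H(X|Y) = H(X,Y) - H(Y) = 1.81855 - 1.18349 = 0.6351 bits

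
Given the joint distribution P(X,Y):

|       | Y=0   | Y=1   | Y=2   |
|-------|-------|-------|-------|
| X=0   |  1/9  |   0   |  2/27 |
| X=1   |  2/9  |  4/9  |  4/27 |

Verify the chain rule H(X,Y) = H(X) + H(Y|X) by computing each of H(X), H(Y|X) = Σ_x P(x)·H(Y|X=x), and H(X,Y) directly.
H(X) = 0.6913 bits, H(Y|X) = 1.3494 bits, H(X,Y) = 2.0407 bits

Marginal of X (row sums):
  P(X=0) = 1/9 + 0 + 2/27 = 5/27
  P(X=1) = 2/9 + 4/9 + 4/27 = 22/27
H(X) = -[(5/27)·log₂(5/27) + (22/27)·log₂(22/27)]
  = 0.45055 + 0.24074 = 0.6913 bits

H(Y|X) = Σ_x P(x)·H(Y|X=x):
  X=0: P(X=0) = 5/27, P(Y|X=0) = (3/5, 0, 2/5) → H(Y|X=0) = 0.97095
  X=1: P(X=1) = 22/27, P(Y|X=1) = (3/11, 6/11, 2/11) → H(Y|X=1) = 1.43537
H(Y|X) = (5/27)·0.97095 + (22/27)·1.43537 = 1.3494 bits

H(X,Y) = -Σ_{x,y} P(x,y) log₂ P(x,y). Per-cell terms -P(x,y)·log₂P(x,y):
  X=0: 0.35221, 0.00000, 0.27814
  X=1: 0.48221, 0.51997, 0.40813
  (cells with P = 0 contribute 0)
Sum of the 6 terms: H(X,Y) = 2.0407 bits

Chain rule check:
  H(X) + H(Y|X) = 0.6913 + 1.3494 = 2.0407 bits
  H(X,Y) = 2.0407 bits
✓ Chain rule verified.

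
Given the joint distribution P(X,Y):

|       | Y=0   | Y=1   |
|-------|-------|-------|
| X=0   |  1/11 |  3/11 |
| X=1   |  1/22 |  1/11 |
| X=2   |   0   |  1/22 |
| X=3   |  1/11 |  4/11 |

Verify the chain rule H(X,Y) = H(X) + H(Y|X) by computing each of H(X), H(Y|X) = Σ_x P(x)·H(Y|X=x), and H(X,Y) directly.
H(X) = 1.6424 bits, H(Y|X) = 0.7484 bits, H(X,Y) = 2.3908 bits

Marginal of X (row sums):
  P(X=0) = 1/11 + 3/11 = 4/11
  P(X=1) = 1/22 + 1/11 = 3/22
  P(X=2) = 0 + 1/22 = 1/22
  P(X=3) = 1/11 + 4/11 = 5/11
H(X) = -[(4/11)·log₂(4/11) + (3/22)·log₂(3/22) + (1/22)·log₂(1/22) + (5/11)·log₂(5/11)]
  = 0.5307 + 0.3920 + 0.2027 + 0.5170 = 1.6424 bits

H(Y|X) = Σ_x P(x)·H(Y|X=x):
  X=0: P(X=0) = 4/11, P(Y|X=0) = (1/4, 3/4) → H(Y|X=0) = 0.8113
  X=1: P(X=1) = 3/22, P(Y|X=1) = (1/3, 2/3) → H(Y|X=1) = 0.9183
  X=2: P(X=2) = 1/22, P(Y|X=2) = (0, 1) → H(Y|X=2) = 0.0000
  X=3: P(X=3) = 5/11, P(Y|X=3) = (1/5, 4/5) → H(Y|X=3) = 0.7219
H(Y|X) = (4/11)·0.8113 + (3/22)·0.9183 + (1/22)·0.0000 + (5/11)·0.7219 = 0.7484 bits

H(X,Y) = -Σ_{x,y} P(x,y) log₂ P(x,y). Per-cell terms -P(x,y)·log₂P(x,y):
  X=0: 0.3145, 0.5112
  X=1: 0.2027, 0.3145
  X=2: 0.0000, 0.2027
  X=3: 0.3145, 0.5307
  (cells with P = 0 contribute 0)
Sum of the 8 terms: H(X,Y) = 2.3908 bits

Chain rule check:
  H(X) + H(Y|X) = 1.6424 + 0.7484 = 2.3908 bits
  H(X,Y) = 2.3908 bits
✓ Chain rule verified.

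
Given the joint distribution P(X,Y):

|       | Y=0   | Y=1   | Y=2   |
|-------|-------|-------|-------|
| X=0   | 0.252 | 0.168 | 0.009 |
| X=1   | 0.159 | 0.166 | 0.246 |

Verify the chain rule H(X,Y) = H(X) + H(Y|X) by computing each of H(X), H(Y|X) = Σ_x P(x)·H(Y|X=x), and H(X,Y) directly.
H(X) = 0.9854 bits, H(Y|X) = 1.3588 bits, H(X,Y) = 2.3442 bits

Marginal of X (row sums):
  P(X=0) = 0.252 + 0.168 + 0.009 = 0.429
  P(X=1) = 0.159 + 0.166 + 0.246 = 0.571
H(X) = -[0.429·log₂(0.429) + 0.571·log₂(0.571)]
  = 0.5238 + 0.4616 = 0.9854 bits

H(Y|X) = Σ_x P(x)·H(Y|X=x):
  X=0: P(X=0) = 0.429, P(Y|X=0) = (84/143, 56/143, 3/143) → H(Y|X=0) = 1.0975
  X=1: P(X=1) = 0.571, P(Y|X=1) = (159/571, 166/571, 246/571) → H(Y|X=1) = 1.5551
H(Y|X) = 0.429·1.0975 + 0.571·1.5551 = 1.3588 bits

H(X,Y) = -Σ_{x,y} P(x,y) log₂ P(x,y). Per-cell terms -P(x,y)·log₂P(x,y):
  X=0: 0.5011, 0.4323, 0.0612
  X=1: 0.4218, 0.4301, 0.4977
Sum of the 6 terms: H(X,Y) = 2.3442 bits

Chain rule check:
  H(X) + H(Y|X) = 0.9854 + 1.3588 = 2.3442 bits
  H(X,Y) = 2.3442 bits
✓ Chain rule verified.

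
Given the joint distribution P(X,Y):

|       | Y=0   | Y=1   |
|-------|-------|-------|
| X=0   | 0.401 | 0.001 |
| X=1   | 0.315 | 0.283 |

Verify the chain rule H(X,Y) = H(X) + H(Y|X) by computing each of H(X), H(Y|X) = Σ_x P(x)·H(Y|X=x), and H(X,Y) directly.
H(X) = 0.9721 bits, H(Y|X) = 0.6069 bits, H(X,Y) = 1.5790 bits

Marginal of X (row sums):
  P(X=0) = 0.401 + 0.001 = 0.402
  P(X=1) = 0.315 + 0.283 = 0.598
H(X) = -[0.402·log₂(0.402) + 0.598·log₂(0.598)]
  = 0.52852 + 0.44359 = 0.9721 bits

H(Y|X) = Σ_x P(x)·H(Y|X=x):
  X=0: P(X=0) = 0.402, P(Y|X=0) = (401/402, 1/402) → H(Y|X=0) = 0.02510
  X=1: P(X=1) = 0.598, P(Y|X=1) = (315/598, 283/598) → H(Y|X=1) = 0.99793
H(Y|X) = 0.402·0.02510 + 0.598·0.99793 = 0.6069 bits

H(X,Y) = -Σ_{x,y} P(x,y) log₂ P(x,y). Per-cell terms -P(x,y)·log₂P(x,y):
  X=0: 0.52865, 0.00997
  X=1: 0.52497, 0.51538
Sum of the 4 terms: H(X,Y) = 1.5790 bits

Chain rule check:
  H(X) + H(Y|X) = 0.9721 + 0.6069 = 1.5790 bits
  H(X,Y) = 1.5790 bits
✓ Chain rule verified.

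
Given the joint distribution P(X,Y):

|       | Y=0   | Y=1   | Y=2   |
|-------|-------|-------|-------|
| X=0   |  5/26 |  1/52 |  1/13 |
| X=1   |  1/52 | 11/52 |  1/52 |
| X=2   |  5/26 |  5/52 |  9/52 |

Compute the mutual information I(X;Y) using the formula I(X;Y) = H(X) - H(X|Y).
0.3323 bits

I(X;Y) = H(X) - H(X|Y)

Marginal of X (row sums):
  P(X=0) = 5/26 + 1/52 + 1/13 = 15/52
  P(X=1) = 1/52 + 11/52 + 1/52 = 1/4
  P(X=2) = 5/26 + 5/52 + 9/52 = 6/13
H(X) = -[(15/52)·log₂(15/52) + (1/4)·log₂(1/4) + (6/13)·log₂(6/13)]
  = 0.51737 + 0.50000 + 0.51484 = 1.5322 bits

Marginal of Y (column sums):
  P(Y=0) = 5/26 + 1/52 + 5/26 = 21/52
  P(Y=1) = 1/52 + 11/52 + 5/52 = 17/52
  P(Y=2) = 1/13 + 1/52 + 9/52 = 7/26
H(X|Y) = Σ_y P(y)·H(X|Y=y):
  Y=0: P(Y=0) = 21/52, P(X|Y=0) = (10/21, 1/21, 10/21) → H(X|Y=0) = 1.22858
  Y=1: P(Y=1) = 17/52, P(X|Y=1) = (1/17, 11/17, 5/17) → H(X|Y=1) = 1.16609
  Y=2: P(Y=2) = 7/26, P(X|Y=2) = (2/7, 1/14, 9/14) → H(X|Y=2) = 1.19812
H(X|Y) = (21/52)·1.22858 + (17/52)·1.16609 + (7/26)·1.19812 = 1.1999 bits

I(X;Y) = H(X) - H(X|Y) = 1.5322 - 1.1999 = 0.3323 bits

Cross-check via I(X;Y) = H(X) + H(Y) - H(X,Y): computing H(Y) from the column sums and H(X,Y) from the 9 cells in the same way gives H(Y) = 1.5653 bits and H(X,Y) = 2.7652 bits, so
I(X;Y) = 1.5322 + 1.5653 - 2.7652 = 0.3323 bits ✓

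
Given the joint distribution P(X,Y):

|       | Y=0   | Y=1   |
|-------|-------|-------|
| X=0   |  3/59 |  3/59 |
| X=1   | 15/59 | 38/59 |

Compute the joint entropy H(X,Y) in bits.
1.3482 bits

H(X,Y) = -Σ_{x,y} P(x,y) log₂ P(x,y). Per-cell terms -P(x,y)·log₂P(x,y):
  X=0: 0.21853, 0.21853
  X=1: 0.50231, 0.40880
Sum of the 4 terms: H(X,Y) = 1.3482 bits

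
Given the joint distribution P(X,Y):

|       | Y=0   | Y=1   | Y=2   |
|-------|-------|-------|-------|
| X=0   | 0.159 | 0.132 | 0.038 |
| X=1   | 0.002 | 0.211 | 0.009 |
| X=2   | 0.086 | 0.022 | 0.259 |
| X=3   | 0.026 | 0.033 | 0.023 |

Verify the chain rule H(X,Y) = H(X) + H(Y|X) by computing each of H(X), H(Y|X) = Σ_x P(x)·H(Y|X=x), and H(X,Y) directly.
H(X) = 1.8363 bits, H(Y|X) = 1.0579 bits, H(X,Y) = 2.8942 bits

Marginal of X (row sums):
  P(X=0) = 0.159 + 0.132 + 0.038 = 0.329
  P(X=1) = 0.002 + 0.211 + 0.009 = 0.222
  P(X=2) = 0.086 + 0.022 + 0.259 = 0.367
  P(X=3) = 0.026 + 0.033 + 0.023 = 0.082
H(X) = -[0.329·log₂(0.329) + 0.222·log₂(0.222) + 0.367·log₂(0.367) + 0.082·log₂(0.082)]
  = 0.5277 + 0.4820 + 0.5307 + 0.2959 = 1.8363 bits

H(Y|X) = Σ_x P(x)·H(Y|X=x):
  X=0: P(X=0) = 0.329, P(Y|X=0) = (159/329, 132/329, 38/329) → H(Y|X=0) = 1.3953
  X=1: P(X=1) = 0.222, P(Y|X=1) = (1/111, 211/222, 3/74) → H(Y|X=1) = 0.3184
  X=2: P(X=2) = 0.367, P(Y|X=2) = (86/367, 22/367, 259/367) → H(Y|X=2) = 1.0888
  X=3: P(X=3) = 0.082, P(Y|X=3) = (13/41, 33/82, 23/82) → H(Y|X=3) = 1.5683
H(Y|X) = 0.329·1.3953 + 0.222·0.3184 + 0.367·1.0888 + 0.082·1.5683 = 1.0579 bits

H(X,Y) = -Σ_{x,y} P(x,y) log₂ P(x,y). Per-cell terms -P(x,y)·log₂P(x,y):
  X=0: 0.4218, 0.3856, 0.1793
  X=1: 0.0179, 0.4736, 0.0612
  X=2: 0.3044, 0.1211, 0.5048
  X=3: 0.1369, 0.1624, 0.1252
Sum of the 12 terms: H(X,Y) = 2.8942 bits

Chain rule check:
  H(X) + H(Y|X) = 1.8363 + 1.0579 = 2.8942 bits
  H(X,Y) = 2.8942 bits
✓ Chain rule verified.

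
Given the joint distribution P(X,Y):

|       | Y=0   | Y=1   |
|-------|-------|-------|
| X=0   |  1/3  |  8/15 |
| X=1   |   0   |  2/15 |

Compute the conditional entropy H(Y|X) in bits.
0.8331 bits

H(Y|X) = H(X,Y) - H(X)

H(X,Y) = -Σ_{x,y} P(x,y) log₂ P(x,y). Per-cell terms -P(x,y)·log₂P(x,y):
  X=0: 0.5283, 0.4837
  X=1: 0.0000, 0.3876
  (cells with P = 0 contribute 0)
Sum of the 4 terms: H(X,Y) = 1.3996 bits

Marginal of X (row sums):
  P(X=0) = 1/3 + 8/15 = 13/15
  P(X=1) = 0 + 2/15 = 2/15
H(X) = -[(13/15)·log₂(13/15) + (2/15)·log₂(2/15)]
  = 0.1789 + 0.3876 = 0.5665 bits

H(Y|X) = H(X,Y) - H(X) = 1.3996 - 0.5665 = 0.8331 bits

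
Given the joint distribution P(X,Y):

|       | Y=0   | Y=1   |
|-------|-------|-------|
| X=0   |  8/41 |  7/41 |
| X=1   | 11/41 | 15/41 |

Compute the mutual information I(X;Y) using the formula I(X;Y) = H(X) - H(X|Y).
0.0082 bits

I(X;Y) = H(X) - H(X|Y)

Marginal of X (row sums):
  P(X=0) = 8/41 + 7/41 = 15/41
  P(X=1) = 11/41 + 15/41 = 26/41
H(X) = -[(15/41)·log₂(15/41) + (26/41)·log₂(26/41)]
  = 0.530730 + 0.416705 = 0.947435 bits

Marginal of Y (column sums):
  P(Y=0) = 8/41 + 11/41 = 19/41
  P(Y=1) = 7/41 + 15/41 = 22/41
H(X|Y) = Σ_y P(y)·H(X|Y=y):
  Y=0: P(Y=0) = 19/41, P(X|Y=0) = (8/19, 11/19) → H(X|Y=0) = 0.981941
  Y=1: P(Y=1) = 22/41, P(X|Y=1) = (7/22, 15/22) → H(X|Y=1) = 0.902393
H(X|Y) = (19/41)·0.981941 + (22/41)·0.902393 = 0.939257 bits

I(X;Y) = H(X) - H(X|Y) = 0.947435 - 0.939257 = 0.0082 bits

Cross-check via I(X;Y) = H(X) + H(Y) - H(X,Y): computing H(Y) from the column sums and H(X,Y) from the 4 cells in the same way gives H(Y) = 0.996134 bits and H(X,Y) = 1.935391 bits, so
I(X;Y) = 0.947435 + 0.996134 - 1.935391 = 0.0082 bits ✓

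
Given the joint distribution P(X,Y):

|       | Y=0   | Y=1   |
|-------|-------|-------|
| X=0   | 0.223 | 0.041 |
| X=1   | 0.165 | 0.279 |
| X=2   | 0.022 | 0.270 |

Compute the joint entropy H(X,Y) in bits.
2.2456 bits

H(X,Y) = -Σ_{x,y} P(x,y) log₂ P(x,y). Per-cell terms -P(x,y)·log₂P(x,y):
  X=0: 0.48277, 0.18894
  X=1: 0.42891, 0.51382
  X=2: 0.12114, 0.51002
Sum of the 6 terms: H(X,Y) = 2.2456 bits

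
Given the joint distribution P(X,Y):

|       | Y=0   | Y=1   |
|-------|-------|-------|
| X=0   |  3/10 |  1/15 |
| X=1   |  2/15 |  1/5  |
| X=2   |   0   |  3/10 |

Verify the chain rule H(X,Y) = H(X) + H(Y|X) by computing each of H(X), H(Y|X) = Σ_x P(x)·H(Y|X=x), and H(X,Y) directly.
H(X) = 1.5801 bits, H(Y|X) = 0.5745 bits, H(X,Y) = 2.1546 bits

Marginal of X (row sums):
  P(X=0) = 3/10 + 1/15 = 11/30
  P(X=1) = 2/15 + 1/5 = 1/3
  P(X=2) = 0 + 3/10 = 3/10
H(X) = -[(11/30)·log₂(11/30) + (1/3)·log₂(1/3) + (3/10)·log₂(3/10)]
  = 0.53073 + 0.52832 + 0.52109 = 1.5801 bits

H(Y|X) = Σ_x P(x)·H(Y|X=x):
  X=0: P(X=0) = 11/30, P(Y|X=0) = (9/11, 2/11) → H(Y|X=0) = 0.68404
  X=1: P(X=1) = 1/3, P(Y|X=1) = (2/5, 3/5) → H(Y|X=1) = 0.97095
  X=2: P(X=2) = 3/10, P(Y|X=2) = (0, 1) → H(Y|X=2) = 0.00000
H(Y|X) = (11/30)·0.68404 + (1/3)·0.97095 + (3/10)·0.00000 = 0.5745 bits

H(X,Y) = -Σ_{x,y} P(x,y) log₂ P(x,y). Per-cell terms -P(x,y)·log₂P(x,y):
  X=0: 0.52109, 0.26046
  X=1: 0.38759, 0.46439
  X=2: 0.00000, 0.52109
  (cells with P = 0 contribute 0)
Sum of the 6 terms: H(X,Y) = 2.1546 bits

Chain rule check:
  H(X) + H(Y|X) = 1.5801 + 0.5745 = 2.1546 bits
  H(X,Y) = 2.1546 bits
✓ Chain rule verified.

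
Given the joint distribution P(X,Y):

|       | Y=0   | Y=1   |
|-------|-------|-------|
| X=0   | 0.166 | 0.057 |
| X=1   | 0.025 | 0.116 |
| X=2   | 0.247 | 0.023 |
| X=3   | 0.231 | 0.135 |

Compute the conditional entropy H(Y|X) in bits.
0.7390 bits

H(Y|X) = H(X,Y) - H(X)

H(X,Y) = -Σ_{x,y} P(x,y) log₂ P(x,y). Per-cell terms -P(x,y)·log₂P(x,y):
  X=0: 0.4301, 0.2356
  X=1: 0.1330, 0.3605
  X=2: 0.4983, 0.1252
  X=3: 0.4883, 0.3900
Sum of the 8 terms: H(X,Y) = 2.6610 bits

Marginal of X (row sums):
  P(X=0) = 0.166 + 0.057 = 0.223
  P(X=1) = 0.025 + 0.116 = 0.141
  P(X=2) = 0.247 + 0.023 = 0.270
  P(X=3) = 0.231 + 0.135 = 0.366
H(X) = -[0.223·log₂(0.223) + 0.141·log₂(0.141) + 0.270·log₂(0.270) + 0.366·log₂(0.366)]
  = 0.4828 + 0.3985 + 0.5100 + 0.5307 = 1.9220 bits

H(Y|X) = H(X,Y) - H(X) = 2.6610 - 1.9220 = 0.7390 bits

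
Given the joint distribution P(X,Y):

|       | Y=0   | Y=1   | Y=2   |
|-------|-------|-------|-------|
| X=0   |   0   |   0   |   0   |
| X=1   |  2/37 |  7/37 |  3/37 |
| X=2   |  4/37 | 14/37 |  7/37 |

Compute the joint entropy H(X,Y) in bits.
2.3078 bits

H(X,Y) = -Σ_{x,y} P(x,y) log₂ P(x,y). Per-cell terms -P(x,y)·log₂P(x,y):
  X=0: 0.00000, 0.00000, 0.00000
  X=1: 0.22754, 0.45445, 0.29388
  X=2: 0.34697, 0.53052, 0.45445
  (cells with P = 0 contribute 0)
Sum of the 9 terms: H(X,Y) = 2.3078 bits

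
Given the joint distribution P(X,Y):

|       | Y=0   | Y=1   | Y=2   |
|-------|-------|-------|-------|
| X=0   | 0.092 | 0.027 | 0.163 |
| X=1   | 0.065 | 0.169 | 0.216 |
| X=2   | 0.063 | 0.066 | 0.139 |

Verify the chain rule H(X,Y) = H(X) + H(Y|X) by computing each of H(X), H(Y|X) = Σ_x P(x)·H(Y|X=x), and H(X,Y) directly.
H(X) = 1.5425 bits, H(Y|X) = 1.4146 bits, H(X,Y) = 2.9571 bits

Marginal of X (row sums):
  P(X=0) = 0.092 + 0.027 + 0.163 = 0.282
  P(X=1) = 0.065 + 0.169 + 0.216 = 0.450
  P(X=2) = 0.063 + 0.066 + 0.139 = 0.268
H(X) = -[0.282·log₂(0.282) + 0.450·log₂(0.450) + 0.268·log₂(0.268)]
  = 0.51500 + 0.51840 + 0.50912 = 1.5425 bits

H(Y|X) = Σ_x P(x)·H(Y|X=x):
  X=0: P(X=0) = 0.282, P(Y|X=0) = (46/141, 9/94, 163/282) → H(Y|X=0) = 1.30837
  X=1: P(X=1) = 0.450, P(Y|X=1) = (13/90, 169/450, 12/25) → H(Y|X=1) = 1.44210
  X=2: P(X=2) = 0.268, P(Y|X=2) = (63/268, 33/134, 139/268) → H(Y|X=2) = 1.48015
H(Y|X) = 0.282·1.30837 + 0.450·1.44210 + 0.268·1.48015 = 1.4146 bits

H(X,Y) = -Σ_{x,y} P(x,y) log₂ P(x,y). Per-cell terms -P(x,y)·log₂P(x,y):
  X=0: 0.31668, 0.14069, 0.42658
  X=1: 0.25632, 0.43347, 0.47755
  X=2: 0.25128, 0.25881, 0.39571
Sum of the 9 terms: H(X,Y) = 2.9571 bits

Chain rule check:
  H(X) + H(Y|X) = 1.5425 + 1.4146 = 2.9571 bits
  H(X,Y) = 2.9571 bits
✓ Chain rule verified.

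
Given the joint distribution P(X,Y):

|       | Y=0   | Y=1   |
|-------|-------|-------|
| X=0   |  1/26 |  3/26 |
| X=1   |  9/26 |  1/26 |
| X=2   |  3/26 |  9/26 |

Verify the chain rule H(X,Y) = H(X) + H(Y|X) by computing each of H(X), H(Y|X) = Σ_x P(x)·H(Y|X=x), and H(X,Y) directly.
H(X) = 1.4605 bits, H(Y|X) = 0.6796 bits, H(X,Y) = 2.1401 bits

Marginal of X (row sums):
  P(X=0) = 1/26 + 3/26 = 2/13
  P(X=1) = 9/26 + 1/26 = 5/13
  P(X=2) = 3/26 + 9/26 = 6/13
H(X) = -[(2/13)·log₂(2/13) + (5/13)·log₂(5/13) + (6/13)·log₂(6/13)]
  = 0.41545 + 0.53020 + 0.51484 = 1.4605 bits

H(Y|X) = Σ_x P(x)·H(Y|X=x):
  X=0: P(X=0) = 2/13, P(Y|X=0) = (1/4, 3/4) → H(Y|X=0) = 0.81128
  X=1: P(X=1) = 5/13, P(Y|X=1) = (9/10, 1/10) → H(Y|X=1) = 0.46900
  X=2: P(X=2) = 6/13, P(Y|X=2) = (1/4, 3/4) → H(Y|X=2) = 0.81128
H(Y|X) = (2/13)·0.81128 + (5/13)·0.46900 + (6/13)·0.81128 = 0.6796 bits

H(X,Y) = -Σ_{x,y} P(x,y) log₂ P(x,y). Per-cell terms -P(x,y)·log₂P(x,y):
  X=0: 0.18079, 0.35948
  X=1: 0.52979, 0.18079
  X=2: 0.35948, 0.52979
Sum of the 6 terms: H(X,Y) = 2.1401 bits

Chain rule check:
  H(X) + H(Y|X) = 1.4605 + 0.6796 = 2.1401 bits
  H(X,Y) = 2.1401 bits
✓ Chain rule verified.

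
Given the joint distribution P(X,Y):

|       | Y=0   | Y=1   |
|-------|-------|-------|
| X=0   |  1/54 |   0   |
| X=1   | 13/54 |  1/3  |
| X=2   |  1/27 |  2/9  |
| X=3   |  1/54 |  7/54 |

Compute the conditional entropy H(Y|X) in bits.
0.7972 bits

H(Y|X) = H(X,Y) - H(X)

H(X,Y) = -Σ_{x,y} P(x,y) log₂ P(x,y). Per-cell terms -P(x,y)·log₂P(x,y):
  X=0: 0.1066, 0.0000
  X=1: 0.4946, 0.5283
  X=2: 0.1761, 0.4822
  X=3: 0.1066, 0.3821
  (cells with P = 0 contribute 0)
Sum of the 8 terms: H(X,Y) = 2.2765 bits

Marginal of X (row sums):
  P(X=0) = 1/54 + 0 = 1/54
  P(X=1) = 13/54 + 1/3 = 31/54
  P(X=2) = 1/27 + 2/9 = 7/27
  P(X=3) = 1/54 + 7/54 = 4/27
H(X) = -[(1/54)·log₂(1/54) + (31/54)·log₂(31/54) + (7/27)·log₂(7/27) + (4/27)·log₂(4/27)]
  = 0.1066 + 0.4597 + 0.5049 + 0.4081 = 1.4793 bits

H(Y|X) = H(X,Y) - H(X) = 2.2765 - 1.4793 = 0.7972 bits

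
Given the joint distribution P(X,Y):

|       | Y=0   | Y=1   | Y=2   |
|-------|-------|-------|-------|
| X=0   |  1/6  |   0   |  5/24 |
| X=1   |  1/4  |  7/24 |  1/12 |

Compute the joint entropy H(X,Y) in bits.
2.2195 bits

H(X,Y) = -Σ_{x,y} P(x,y) log₂ P(x,y). Per-cell terms -P(x,y)·log₂P(x,y):
  X=0: 0.4308, 0.0000, 0.4715
  X=1: 0.5000, 0.5185, 0.2987
  (cells with P = 0 contribute 0)
Sum of the 6 terms: H(X,Y) = 2.2195 bits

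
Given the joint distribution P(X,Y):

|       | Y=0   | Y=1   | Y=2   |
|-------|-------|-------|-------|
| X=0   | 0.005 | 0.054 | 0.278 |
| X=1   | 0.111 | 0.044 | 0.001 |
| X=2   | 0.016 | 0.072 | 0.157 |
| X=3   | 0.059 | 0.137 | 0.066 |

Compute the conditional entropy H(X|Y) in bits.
1.5417 bits

H(X|Y) = H(X,Y) - H(Y)

H(X,Y) = -Σ_{x,y} P(x,y) log₂ P(x,y). Per-cell terms -P(x,y)·log₂P(x,y):
  X=0: 0.03822, 0.22739, 0.51342
  X=1: 0.35202, 0.19828, 0.00997
  X=2: 0.09545, 0.27330, 0.41937
  X=3: 0.24091, 0.39288, 0.25881
Sum of the 12 terms: H(X,Y) = 3.0200 bits

Marginal of Y (column sums):
  P(Y=0) = 0.005 + 0.111 + 0.016 + 0.059 = 0.191
  P(Y=1) = 0.054 + 0.044 + 0.072 + 0.137 = 0.307
  P(Y=2) = 0.278 + 0.001 + 0.157 + 0.066 = 0.502
H(Y) = -[0.191·log₂(0.191) + 0.307·log₂(0.307) + 0.502·log₂(0.502)]
  = 0.45618 + 0.52303 + 0.49911 = 1.4783 bits

H(X|Y) = H(X,Y) - H(Y) = 3.0200 - 1.4783 = 1.5417 bits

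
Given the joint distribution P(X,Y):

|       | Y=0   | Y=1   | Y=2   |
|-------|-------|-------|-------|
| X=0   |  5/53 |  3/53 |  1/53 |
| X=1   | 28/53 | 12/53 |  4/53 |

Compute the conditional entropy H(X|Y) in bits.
0.6545 bits

H(X|Y) = H(X,Y) - H(Y)

H(X,Y) = -Σ_{x,y} P(x,y) log₂ P(x,y). Per-cell terms -P(x,y)·log₂P(x,y):
  X=0: 0.3213, 0.2345, 0.1081
  X=1: 0.4863, 0.4852, 0.2814
Sum of the 6 terms: H(X,Y) = 1.9168 bits

Marginal of Y (column sums):
  P(Y=0) = 5/53 + 28/53 = 33/53
  P(Y=1) = 3/53 + 12/53 = 15/53
  P(Y=2) = 1/53 + 4/53 = 5/53
H(Y) = -[(33/53)·log₂(33/53) + (15/53)·log₂(15/53) + (5/53)·log₂(5/53)]
  = 0.4256 + 0.5154 + 0.3213 = 1.2623 bits

H(X|Y) = H(X,Y) - H(Y) = 1.9168 - 1.2623 = 0.6545 bits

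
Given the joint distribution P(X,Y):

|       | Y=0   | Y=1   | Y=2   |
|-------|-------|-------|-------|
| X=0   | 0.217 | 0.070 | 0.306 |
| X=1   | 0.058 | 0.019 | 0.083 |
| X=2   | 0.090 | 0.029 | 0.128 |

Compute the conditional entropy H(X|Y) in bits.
1.3684 bits

H(X|Y) = H(X,Y) - H(Y)

H(X,Y) = -Σ_{x,y} P(x,y) log₂ P(x,y). Per-cell terms -P(x,y)·log₂P(x,y):
  X=0: 0.4783, 0.2686, 0.5228
  X=1: 0.2383, 0.1086, 0.2980
  X=2: 0.3127, 0.1481, 0.3796
Sum of the 9 terms: H(X,Y) = 2.7550 bits

Marginal of Y (column sums):
  P(Y=0) = 0.217 + 0.058 + 0.090 = 0.365
  P(Y=1) = 0.070 + 0.019 + 0.029 = 0.118
  P(Y=2) = 0.306 + 0.083 + 0.128 = 0.517
H(Y) = -[0.365·log₂(0.365) + 0.118·log₂(0.118) + 0.517·log₂(0.517)]
  = 0.5307 + 0.3638 + 0.4921 = 1.3866 bits

H(X|Y) = H(X,Y) - H(Y) = 2.7550 - 1.3866 = 1.3684 bits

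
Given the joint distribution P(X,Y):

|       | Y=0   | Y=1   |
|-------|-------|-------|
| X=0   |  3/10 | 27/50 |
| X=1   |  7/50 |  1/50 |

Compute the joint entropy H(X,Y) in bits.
1.5111 bits

H(X,Y) = -Σ_{x,y} P(x,y) log₂ P(x,y). Per-cell terms -P(x,y)·log₂P(x,y):
  X=0: 0.5211, 0.4800
  X=1: 0.3971, 0.1129
Sum of the 4 terms: H(X,Y) = 1.5111 bits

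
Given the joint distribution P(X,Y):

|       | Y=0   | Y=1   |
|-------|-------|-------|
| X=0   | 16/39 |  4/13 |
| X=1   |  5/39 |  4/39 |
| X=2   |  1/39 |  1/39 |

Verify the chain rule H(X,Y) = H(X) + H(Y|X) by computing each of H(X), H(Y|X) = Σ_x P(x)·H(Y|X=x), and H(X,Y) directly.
H(X) = 1.0512 bits, H(Y|X) = 0.9873 bits, H(X,Y) = 2.0385 bits

Marginal of X (row sums):
  P(X=0) = 16/39 + 4/13 = 28/39
  P(X=1) = 5/39 + 4/39 = 3/13
  P(X=2) = 1/39 + 1/39 = 2/39
H(X) = -[(28/39)·log₂(28/39) + (3/13)·log₂(3/13) + (2/39)·log₂(2/39)]
  = 0.34321 + 0.48819 + 0.21976 = 1.0512 bits

H(Y|X) = Σ_x P(x)·H(Y|X=x):
  X=0: P(X=0) = 28/39, P(Y|X=0) = (4/7, 3/7) → H(Y|X=0) = 0.98523
  X=1: P(X=1) = 3/13, P(Y|X=1) = (5/9, 4/9) → H(Y|X=1) = 0.99108
  X=2: P(X=2) = 2/39, P(Y|X=2) = (1/2, 1/2) → H(Y|X=2) = 1.00000
H(Y|X) = (28/39)·0.98523 + (3/13)·0.99108 + (2/39)·1.00000 = 0.9873 bits

H(X,Y) = -Σ_{x,y} P(x,y) log₂ P(x,y). Per-cell terms -P(x,y)·log₂P(x,y):
  X=0: 0.52734, 0.52321
  X=1: 0.37993, 0.33696
  X=2: 0.13552, 0.13552
Sum of the 6 terms: H(X,Y) = 2.0385 bits

Chain rule check:
  H(X) + H(Y|X) = 1.0512 + 0.9873 = 2.0385 bits
  H(X,Y) = 2.0385 bits
✓ Chain rule verified.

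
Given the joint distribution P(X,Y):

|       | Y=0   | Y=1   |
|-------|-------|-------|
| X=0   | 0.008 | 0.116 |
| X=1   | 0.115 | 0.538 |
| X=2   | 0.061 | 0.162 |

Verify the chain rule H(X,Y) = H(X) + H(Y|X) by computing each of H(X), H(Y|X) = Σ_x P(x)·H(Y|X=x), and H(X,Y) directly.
H(X) = 1.2577 bits, H(Y|X) = 0.6700 bits, H(X,Y) = 1.9277 bits

Marginal of X (row sums):
  P(X=0) = 0.008 + 0.116 = 0.124
  P(X=1) = 0.115 + 0.538 = 0.653
  P(X=2) = 0.061 + 0.162 = 0.223
H(X) = -[0.124·log₂(0.124) + 0.653·log₂(0.653) + 0.223·log₂(0.223)]
  = 0.373437 + 0.401494 + 0.482769 = 1.2577 bits

H(Y|X) = Σ_x P(x)·H(Y|X=x):
  X=0: P(X=0) = 0.124, P(Y|X=0) = (2/31, 29/31) → H(Y|X=0) = 0.345117
  X=1: P(X=1) = 0.653, P(Y|X=1) = (115/653, 538/653) → H(Y|X=1) = 0.671493
  X=2: P(X=2) = 0.223, P(Y|X=2) = (61/223, 162/223) → H(Y|X=2) = 0.846502
H(Y|X) = 0.124·0.345117 + 0.653·0.671493 + 0.223·0.846502 = 0.6700 bits

H(X,Y) = -Σ_{x,y} P(x,y) log₂ P(x,y). Per-cell terms -P(x,y)·log₂P(x,y):
  X=0: 0.055726, 0.360505
  X=1: 0.358834, 0.481145
  X=2: 0.246138, 0.425401
Sum of the 6 terms: H(X,Y) = 1.9277 bits

Chain rule check:
  H(X) + H(Y|X) = 1.2577 + 0.6700 = 1.9277 bits
  H(X,Y) = 1.9277 bits
✓ Chain rule verified.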